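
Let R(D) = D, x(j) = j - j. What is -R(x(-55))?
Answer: 0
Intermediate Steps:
x(j) = 0
-R(x(-55)) = -1*0 = 0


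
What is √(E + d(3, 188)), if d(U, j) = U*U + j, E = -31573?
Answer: 4*I*√1961 ≈ 177.13*I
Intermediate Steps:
d(U, j) = j + U² (d(U, j) = U² + j = j + U²)
√(E + d(3, 188)) = √(-31573 + (188 + 3²)) = √(-31573 + (188 + 9)) = √(-31573 + 197) = √(-31376) = 4*I*√1961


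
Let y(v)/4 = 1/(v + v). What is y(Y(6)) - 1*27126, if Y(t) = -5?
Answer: -135632/5 ≈ -27126.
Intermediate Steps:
y(v) = 2/v (y(v) = 4/(v + v) = 4/((2*v)) = 4*(1/(2*v)) = 2/v)
y(Y(6)) - 1*27126 = 2/(-5) - 1*27126 = 2*(-⅕) - 27126 = -⅖ - 27126 = -135632/5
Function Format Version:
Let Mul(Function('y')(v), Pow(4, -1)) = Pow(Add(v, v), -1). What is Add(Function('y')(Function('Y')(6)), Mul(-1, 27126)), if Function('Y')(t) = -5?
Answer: Rational(-135632, 5) ≈ -27126.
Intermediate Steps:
Function('y')(v) = Mul(2, Pow(v, -1)) (Function('y')(v) = Mul(4, Pow(Add(v, v), -1)) = Mul(4, Pow(Mul(2, v), -1)) = Mul(4, Mul(Rational(1, 2), Pow(v, -1))) = Mul(2, Pow(v, -1)))
Add(Function('y')(Function('Y')(6)), Mul(-1, 27126)) = Add(Mul(2, Pow(-5, -1)), Mul(-1, 27126)) = Add(Mul(2, Rational(-1, 5)), -27126) = Add(Rational(-2, 5), -27126) = Rational(-135632, 5)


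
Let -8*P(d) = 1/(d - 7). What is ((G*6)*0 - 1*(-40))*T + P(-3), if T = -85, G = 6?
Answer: -271999/80 ≈ -3400.0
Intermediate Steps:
P(d) = -1/(8*(-7 + d)) (P(d) = -1/(8*(d - 7)) = -1/(8*(-7 + d)))
((G*6)*0 - 1*(-40))*T + P(-3) = ((6*6)*0 - 1*(-40))*(-85) - 1/(-56 + 8*(-3)) = (36*0 + 40)*(-85) - 1/(-56 - 24) = (0 + 40)*(-85) - 1/(-80) = 40*(-85) - 1*(-1/80) = -3400 + 1/80 = -271999/80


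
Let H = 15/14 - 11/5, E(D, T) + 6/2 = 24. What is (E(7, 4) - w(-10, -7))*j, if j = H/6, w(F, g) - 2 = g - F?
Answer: -316/105 ≈ -3.0095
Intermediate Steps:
w(F, g) = 2 + g - F (w(F, g) = 2 + (g - F) = 2 + g - F)
E(D, T) = 21 (E(D, T) = -3 + 24 = 21)
H = -79/70 (H = 15*(1/14) - 11*1/5 = 15/14 - 11/5 = -79/70 ≈ -1.1286)
j = -79/420 (j = -79/70/6 = -79/70*1/6 = -79/420 ≈ -0.18810)
(E(7, 4) - w(-10, -7))*j = (21 - (2 - 7 - 1*(-10)))*(-79/420) = (21 - (2 - 7 + 10))*(-79/420) = (21 - 1*5)*(-79/420) = (21 - 5)*(-79/420) = 16*(-79/420) = -316/105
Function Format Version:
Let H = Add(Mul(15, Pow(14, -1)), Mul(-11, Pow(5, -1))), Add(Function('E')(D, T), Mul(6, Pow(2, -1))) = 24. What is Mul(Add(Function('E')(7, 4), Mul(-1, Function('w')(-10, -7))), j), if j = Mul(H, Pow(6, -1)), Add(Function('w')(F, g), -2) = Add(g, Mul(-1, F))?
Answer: Rational(-316, 105) ≈ -3.0095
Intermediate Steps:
Function('w')(F, g) = Add(2, g, Mul(-1, F)) (Function('w')(F, g) = Add(2, Add(g, Mul(-1, F))) = Add(2, g, Mul(-1, F)))
Function('E')(D, T) = 21 (Function('E')(D, T) = Add(-3, 24) = 21)
H = Rational(-79, 70) (H = Add(Mul(15, Rational(1, 14)), Mul(-11, Rational(1, 5))) = Add(Rational(15, 14), Rational(-11, 5)) = Rational(-79, 70) ≈ -1.1286)
j = Rational(-79, 420) (j = Mul(Rational(-79, 70), Pow(6, -1)) = Mul(Rational(-79, 70), Rational(1, 6)) = Rational(-79, 420) ≈ -0.18810)
Mul(Add(Function('E')(7, 4), Mul(-1, Function('w')(-10, -7))), j) = Mul(Add(21, Mul(-1, Add(2, -7, Mul(-1, -10)))), Rational(-79, 420)) = Mul(Add(21, Mul(-1, Add(2, -7, 10))), Rational(-79, 420)) = Mul(Add(21, Mul(-1, 5)), Rational(-79, 420)) = Mul(Add(21, -5), Rational(-79, 420)) = Mul(16, Rational(-79, 420)) = Rational(-316, 105)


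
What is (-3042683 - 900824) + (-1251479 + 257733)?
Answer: -4937253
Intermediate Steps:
(-3042683 - 900824) + (-1251479 + 257733) = -3943507 - 993746 = -4937253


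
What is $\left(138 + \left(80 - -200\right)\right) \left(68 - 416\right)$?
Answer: $-145464$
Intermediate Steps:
$\left(138 + \left(80 - -200\right)\right) \left(68 - 416\right) = \left(138 + \left(80 + 200\right)\right) \left(-348\right) = \left(138 + 280\right) \left(-348\right) = 418 \left(-348\right) = -145464$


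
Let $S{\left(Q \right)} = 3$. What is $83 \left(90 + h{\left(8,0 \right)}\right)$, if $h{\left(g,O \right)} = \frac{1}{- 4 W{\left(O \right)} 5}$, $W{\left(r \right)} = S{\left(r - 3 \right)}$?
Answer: $\frac{448117}{60} \approx 7468.6$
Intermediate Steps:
$W{\left(r \right)} = 3$
$h{\left(g,O \right)} = - \frac{1}{60}$ ($h{\left(g,O \right)} = \frac{1}{\left(-4\right) 3 \cdot 5} = \frac{1}{\left(-12\right) 5} = \frac{1}{-60} = - \frac{1}{60}$)
$83 \left(90 + h{\left(8,0 \right)}\right) = 83 \left(90 - \frac{1}{60}\right) = 83 \cdot \frac{5399}{60} = \frac{448117}{60}$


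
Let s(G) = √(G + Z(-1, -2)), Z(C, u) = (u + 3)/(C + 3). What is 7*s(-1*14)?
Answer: 21*I*√6/2 ≈ 25.72*I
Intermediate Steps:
Z(C, u) = (3 + u)/(3 + C)
s(G) = √(½ + G) (s(G) = √(G + (3 - 2)/(3 - 1)) = √(G + 1/2) = √(G + (½)*1) = √(G + ½) = √(½ + G))
7*s(-1*14) = 7*(√(2 + 4*(-1*14))/2) = 7*(√(2 + 4*(-14))/2) = 7*(√(2 - 56)/2) = 7*(√(-54)/2) = 7*((3*I*√6)/2) = 7*(3*I*√6/2) = 21*I*√6/2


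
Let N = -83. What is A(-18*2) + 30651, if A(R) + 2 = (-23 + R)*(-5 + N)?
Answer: 35841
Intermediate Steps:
A(R) = 2022 - 88*R (A(R) = -2 + (-23 + R)*(-5 - 83) = -2 + (-23 + R)*(-88) = -2 + (2024 - 88*R) = 2022 - 88*R)
A(-18*2) + 30651 = (2022 - (-1584)*2) + 30651 = (2022 - 88*(-36)) + 30651 = (2022 + 3168) + 30651 = 5190 + 30651 = 35841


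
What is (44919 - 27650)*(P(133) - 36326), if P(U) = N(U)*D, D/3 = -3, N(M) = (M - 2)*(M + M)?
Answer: -6043113860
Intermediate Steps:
N(M) = 2*M*(-2 + M) (N(M) = (-2 + M)*(2*M) = 2*M*(-2 + M))
D = -9 (D = 3*(-3) = -9)
P(U) = -18*U*(-2 + U) (P(U) = (2*U*(-2 + U))*(-9) = -18*U*(-2 + U))
(44919 - 27650)*(P(133) - 36326) = (44919 - 27650)*(18*133*(2 - 1*133) - 36326) = 17269*(18*133*(2 - 133) - 36326) = 17269*(18*133*(-131) - 36326) = 17269*(-313614 - 36326) = 17269*(-349940) = -6043113860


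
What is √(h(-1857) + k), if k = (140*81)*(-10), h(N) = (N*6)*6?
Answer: 6*I*√5007 ≈ 424.56*I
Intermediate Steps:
h(N) = 36*N (h(N) = (6*N)*6 = 36*N)
k = -113400 (k = 11340*(-10) = -113400)
√(h(-1857) + k) = √(36*(-1857) - 113400) = √(-66852 - 113400) = √(-180252) = 6*I*√5007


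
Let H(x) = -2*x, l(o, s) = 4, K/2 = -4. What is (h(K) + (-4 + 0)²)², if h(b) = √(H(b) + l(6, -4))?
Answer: 276 + 64*√5 ≈ 419.11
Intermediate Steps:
K = -8 (K = 2*(-4) = -8)
h(b) = √(4 - 2*b) (h(b) = √(-2*b + 4) = √(4 - 2*b))
(h(K) + (-4 + 0)²)² = (√(4 - 2*(-8)) + (-4 + 0)²)² = (√(4 + 16) + (-4)²)² = (√20 + 16)² = (2*√5 + 16)² = (16 + 2*√5)²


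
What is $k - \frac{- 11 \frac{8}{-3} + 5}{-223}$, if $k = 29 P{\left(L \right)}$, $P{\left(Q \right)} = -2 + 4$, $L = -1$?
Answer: $\frac{38905}{669} \approx 58.154$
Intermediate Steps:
$P{\left(Q \right)} = 2$
$k = 58$ ($k = 29 \cdot 2 = 58$)
$k - \frac{- 11 \frac{8}{-3} + 5}{-223} = 58 - \frac{- 11 \frac{8}{-3} + 5}{-223} = 58 - \left(- 11 \cdot 8 \left(- \frac{1}{3}\right) + 5\right) \left(- \frac{1}{223}\right) = 58 - \left(\left(-11\right) \left(- \frac{8}{3}\right) + 5\right) \left(- \frac{1}{223}\right) = 58 - \left(\frac{88}{3} + 5\right) \left(- \frac{1}{223}\right) = 58 - \frac{103}{3} \left(- \frac{1}{223}\right) = 58 - - \frac{103}{669} = 58 + \frac{103}{669} = \frac{38905}{669}$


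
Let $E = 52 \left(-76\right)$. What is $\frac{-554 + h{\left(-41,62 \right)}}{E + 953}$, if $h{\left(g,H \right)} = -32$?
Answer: $\frac{586}{2999} \approx 0.1954$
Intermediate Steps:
$E = -3952$
$\frac{-554 + h{\left(-41,62 \right)}}{E + 953} = \frac{-554 - 32}{-3952 + 953} = - \frac{586}{-2999} = \left(-586\right) \left(- \frac{1}{2999}\right) = \frac{586}{2999}$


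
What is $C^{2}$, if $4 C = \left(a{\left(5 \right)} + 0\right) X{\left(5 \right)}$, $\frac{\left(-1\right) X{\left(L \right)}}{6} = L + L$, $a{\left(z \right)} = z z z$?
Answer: $3515625$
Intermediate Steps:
$a{\left(z \right)} = z^{3}$ ($a{\left(z \right)} = z^{2} z = z^{3}$)
$X{\left(L \right)} = - 12 L$ ($X{\left(L \right)} = - 6 \left(L + L\right) = - 6 \cdot 2 L = - 12 L$)
$C = -1875$ ($C = \frac{\left(5^{3} + 0\right) \left(\left(-12\right) 5\right)}{4} = \frac{\left(125 + 0\right) \left(-60\right)}{4} = \frac{125 \left(-60\right)}{4} = \frac{1}{4} \left(-7500\right) = -1875$)
$C^{2} = \left(-1875\right)^{2} = 3515625$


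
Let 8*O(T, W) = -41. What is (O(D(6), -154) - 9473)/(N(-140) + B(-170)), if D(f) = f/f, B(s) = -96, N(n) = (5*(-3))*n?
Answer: -25275/5344 ≈ -4.7296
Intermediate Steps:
N(n) = -15*n
D(f) = 1
O(T, W) = -41/8 (O(T, W) = (⅛)*(-41) = -41/8)
(O(D(6), -154) - 9473)/(N(-140) + B(-170)) = (-41/8 - 9473)/(-15*(-140) - 96) = -75825/(8*(2100 - 96)) = -75825/8/2004 = -75825/8*1/2004 = -25275/5344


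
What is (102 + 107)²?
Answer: 43681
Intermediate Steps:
(102 + 107)² = 209² = 43681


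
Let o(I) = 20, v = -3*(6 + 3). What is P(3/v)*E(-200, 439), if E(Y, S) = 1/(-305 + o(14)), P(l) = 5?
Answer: -1/57 ≈ -0.017544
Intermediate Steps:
v = -27 (v = -3*9 = -27)
E(Y, S) = -1/285 (E(Y, S) = 1/(-305 + 20) = 1/(-285) = -1/285)
P(3/v)*E(-200, 439) = 5*(-1/285) = -1/57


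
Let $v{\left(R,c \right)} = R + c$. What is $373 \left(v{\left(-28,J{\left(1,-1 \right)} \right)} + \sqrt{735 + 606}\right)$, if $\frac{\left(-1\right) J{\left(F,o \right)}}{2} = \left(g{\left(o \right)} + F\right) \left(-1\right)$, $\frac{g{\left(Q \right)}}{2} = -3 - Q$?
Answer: $-12682 + 1119 \sqrt{149} \approx 977.14$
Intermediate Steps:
$g{\left(Q \right)} = -6 - 2 Q$ ($g{\left(Q \right)} = 2 \left(-3 - Q\right) = -6 - 2 Q$)
$J{\left(F,o \right)} = -12 - 4 o + 2 F$ ($J{\left(F,o \right)} = - 2 \left(\left(-6 - 2 o\right) + F\right) \left(-1\right) = - 2 \left(-6 + F - 2 o\right) \left(-1\right) = - 2 \left(6 - F + 2 o\right) = -12 - 4 o + 2 F$)
$373 \left(v{\left(-28,J{\left(1,-1 \right)} \right)} + \sqrt{735 + 606}\right) = 373 \left(\left(-28 - 6\right) + \sqrt{735 + 606}\right) = 373 \left(\left(-28 + \left(-12 + 4 + 2\right)\right) + \sqrt{1341}\right) = 373 \left(\left(-28 - 6\right) + 3 \sqrt{149}\right) = 373 \left(-34 + 3 \sqrt{149}\right) = -12682 + 1119 \sqrt{149}$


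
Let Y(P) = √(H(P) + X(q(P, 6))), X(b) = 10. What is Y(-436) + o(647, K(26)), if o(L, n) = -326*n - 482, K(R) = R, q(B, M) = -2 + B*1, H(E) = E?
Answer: -8958 + I*√426 ≈ -8958.0 + 20.64*I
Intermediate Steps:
q(B, M) = -2 + B
o(L, n) = -482 - 326*n
Y(P) = √(10 + P) (Y(P) = √(P + 10) = √(10 + P))
Y(-436) + o(647, K(26)) = √(10 - 436) + (-482 - 326*26) = √(-426) + (-482 - 8476) = I*√426 - 8958 = -8958 + I*√426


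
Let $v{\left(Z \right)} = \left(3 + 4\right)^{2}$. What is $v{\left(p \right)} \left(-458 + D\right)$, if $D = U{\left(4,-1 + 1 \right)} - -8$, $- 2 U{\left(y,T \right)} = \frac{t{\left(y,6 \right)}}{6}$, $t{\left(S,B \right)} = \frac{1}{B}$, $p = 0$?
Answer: $- \frac{1587649}{72} \approx -22051.0$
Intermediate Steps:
$v{\left(Z \right)} = 49$ ($v{\left(Z \right)} = 7^{2} = 49$)
$U{\left(y,T \right)} = - \frac{1}{72}$ ($U{\left(y,T \right)} = - \frac{\frac{1}{6} \cdot \frac{1}{6}}{2} = \left(- \frac{1}{2}\right) \frac{1}{36} = - \frac{1}{72}$)
$D = \frac{575}{72}$ ($D = - \frac{1}{72} - -8 = - \frac{1}{72} + 8 = \frac{575}{72} \approx 7.9861$)
$v{\left(p \right)} \left(-458 + D\right) = 49 \left(-458 + \frac{575}{72}\right) = 49 \left(- \frac{32401}{72}\right) = - \frac{1587649}{72}$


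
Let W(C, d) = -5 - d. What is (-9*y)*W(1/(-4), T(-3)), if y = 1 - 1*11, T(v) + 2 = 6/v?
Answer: -90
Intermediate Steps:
T(v) = -2 + 6/v
y = -10 (y = 1 - 11 = -10)
(-9*y)*W(1/(-4), T(-3)) = (-9*(-10))*(-5 - (-2 + 6/(-3))) = 90*(-5 - (-2 + 6*(-⅓))) = 90*(-5 - (-2 - 2)) = 90*(-5 - 1*(-4)) = 90*(-5 + 4) = 90*(-1) = -90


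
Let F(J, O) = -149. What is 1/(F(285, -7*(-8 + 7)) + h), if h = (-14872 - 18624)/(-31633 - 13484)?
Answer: -45117/6688937 ≈ -0.0067450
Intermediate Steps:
h = 33496/45117 (h = -33496/(-45117) = -33496*(-1/45117) = 33496/45117 ≈ 0.74242)
1/(F(285, -7*(-8 + 7)) + h) = 1/(-149 + 33496/45117) = 1/(-6688937/45117) = -45117/6688937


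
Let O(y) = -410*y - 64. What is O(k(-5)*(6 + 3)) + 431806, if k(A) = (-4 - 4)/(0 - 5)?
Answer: 425838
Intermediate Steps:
k(A) = 8/5 (k(A) = -8/(-5) = -8*(-⅕) = 8/5)
O(y) = -64 - 410*y
O(k(-5)*(6 + 3)) + 431806 = (-64 - 656*(6 + 3)) + 431806 = (-64 - 656*9) + 431806 = (-64 - 410*72/5) + 431806 = (-64 - 5904) + 431806 = -5968 + 431806 = 425838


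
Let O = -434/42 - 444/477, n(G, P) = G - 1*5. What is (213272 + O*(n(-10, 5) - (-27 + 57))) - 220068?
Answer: -333323/53 ≈ -6289.1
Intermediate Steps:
n(G, P) = -5 + G (n(G, P) = G - 5 = -5 + G)
O = -597/53 (O = -434*1/42 - 444*1/477 = -31/3 - 148/159 = -597/53 ≈ -11.264)
(213272 + O*(n(-10, 5) - (-27 + 57))) - 220068 = (213272 - 597*((-5 - 10) - (-27 + 57))/53) - 220068 = (213272 - 597*(-15 - 1*30)/53) - 220068 = (213272 - 597*(-15 - 30)/53) - 220068 = (213272 - 597/53*(-45)) - 220068 = (213272 + 26865/53) - 220068 = 11330281/53 - 220068 = -333323/53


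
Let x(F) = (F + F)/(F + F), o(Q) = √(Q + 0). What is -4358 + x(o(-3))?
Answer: -4357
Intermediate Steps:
o(Q) = √Q
x(F) = 1 (x(F) = (2*F)/((2*F)) = (2*F)*(1/(2*F)) = 1)
-4358 + x(o(-3)) = -4358 + 1 = -4357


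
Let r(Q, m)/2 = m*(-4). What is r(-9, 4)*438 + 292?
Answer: -13724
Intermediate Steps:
r(Q, m) = -8*m (r(Q, m) = 2*(m*(-4)) = 2*(-4*m) = -8*m)
r(-9, 4)*438 + 292 = -8*4*438 + 292 = -32*438 + 292 = -14016 + 292 = -13724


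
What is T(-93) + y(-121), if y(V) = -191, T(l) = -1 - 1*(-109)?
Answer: -83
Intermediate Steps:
T(l) = 108 (T(l) = -1 + 109 = 108)
T(-93) + y(-121) = 108 - 191 = -83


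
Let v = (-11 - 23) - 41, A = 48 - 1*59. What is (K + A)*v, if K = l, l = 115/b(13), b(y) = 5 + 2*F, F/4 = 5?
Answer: 1900/3 ≈ 633.33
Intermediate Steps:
F = 20 (F = 4*5 = 20)
A = -11 (A = 48 - 59 = -11)
v = -75 (v = -34 - 41 = -75)
b(y) = 45 (b(y) = 5 + 2*20 = 5 + 40 = 45)
l = 23/9 (l = 115/45 = 115*(1/45) = 23/9 ≈ 2.5556)
K = 23/9 ≈ 2.5556
(K + A)*v = (23/9 - 11)*(-75) = -76/9*(-75) = 1900/3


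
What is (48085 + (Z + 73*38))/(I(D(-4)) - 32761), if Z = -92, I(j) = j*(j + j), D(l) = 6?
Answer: -50767/32689 ≈ -1.5530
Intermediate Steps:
I(j) = 2*j² (I(j) = j*(2*j) = 2*j²)
(48085 + (Z + 73*38))/(I(D(-4)) - 32761) = (48085 + (-92 + 73*38))/(2*6² - 32761) = (48085 + (-92 + 2774))/(2*36 - 32761) = (48085 + 2682)/(72 - 32761) = 50767/(-32689) = 50767*(-1/32689) = -50767/32689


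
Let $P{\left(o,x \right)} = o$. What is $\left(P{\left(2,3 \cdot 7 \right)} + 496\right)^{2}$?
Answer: $248004$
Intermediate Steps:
$\left(P{\left(2,3 \cdot 7 \right)} + 496\right)^{2} = \left(2 + 496\right)^{2} = 498^{2} = 248004$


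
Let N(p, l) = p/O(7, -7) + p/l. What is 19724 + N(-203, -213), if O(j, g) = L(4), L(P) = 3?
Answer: 4187002/213 ≈ 19657.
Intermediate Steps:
O(j, g) = 3
N(p, l) = p/3 + p/l
19724 + N(-203, -213) = 19724 + ((1/3)*(-203) - 203/(-213)) = 19724 + (-203/3 - 203*(-1/213)) = 19724 + (-203/3 + 203/213) = 19724 - 14210/213 = 4187002/213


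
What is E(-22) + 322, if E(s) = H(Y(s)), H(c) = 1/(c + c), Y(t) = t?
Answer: 14167/44 ≈ 321.98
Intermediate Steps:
H(c) = 1/(2*c)
E(s) = 1/(2*s)
E(-22) + 322 = (½)/(-22) + 322 = (½)*(-1/22) + 322 = -1/44 + 322 = 14167/44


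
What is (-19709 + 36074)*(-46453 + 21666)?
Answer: -405639255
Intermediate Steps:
(-19709 + 36074)*(-46453 + 21666) = 16365*(-24787) = -405639255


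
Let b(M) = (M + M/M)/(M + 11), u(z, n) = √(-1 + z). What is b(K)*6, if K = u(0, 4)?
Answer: 36/61 + 30*I/61 ≈ 0.59016 + 0.4918*I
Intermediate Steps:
K = I (K = √(-1 + 0) = √(-1) = I ≈ 1.0*I)
b(M) = (1 + M)/(11 + M) (b(M) = (M + 1)/(11 + M) = (1 + M)/(11 + M))
b(K)*6 = ((1 + I)/(11 + I))*6 = (((11 - I)/122)*(1 + I))*6 = ((1 + I)*(11 - I)/122)*6 = 3*(1 + I)*(11 - I)/61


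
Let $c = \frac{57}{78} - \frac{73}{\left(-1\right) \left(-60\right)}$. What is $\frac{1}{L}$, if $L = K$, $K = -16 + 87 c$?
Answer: $- \frac{260}{15151} \approx -0.017161$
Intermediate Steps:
$c = - \frac{379}{780}$ ($c = 57 \cdot \frac{1}{78} - \frac{73}{60} = \frac{19}{26} - \frac{73}{60} = - \frac{379}{780} \approx -0.4859$)
$K = - \frac{15151}{260}$ ($K = -16 + 87 \left(- \frac{379}{780}\right) = -16 - \frac{10991}{260} = - \frac{15151}{260} \approx -58.273$)
$L = - \frac{15151}{260} \approx -58.273$
$\frac{1}{L} = \frac{1}{- \frac{15151}{260}} = - \frac{260}{15151}$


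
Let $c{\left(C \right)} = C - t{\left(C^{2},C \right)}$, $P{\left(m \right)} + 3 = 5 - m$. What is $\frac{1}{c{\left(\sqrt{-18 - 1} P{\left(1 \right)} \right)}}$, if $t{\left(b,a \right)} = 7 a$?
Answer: $\frac{i \sqrt{19}}{114} \approx 0.038236 i$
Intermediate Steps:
$P{\left(m \right)} = 2 - m$ ($P{\left(m \right)} = -3 - \left(-5 + m\right) = 2 - m$)
$c{\left(C \right)} = - 6 C$ ($c{\left(C \right)} = C - 7 C = - 6 C$)
$\frac{1}{c{\left(\sqrt{-18 - 1} P{\left(1 \right)} \right)}} = \frac{1}{\left(-6\right) \sqrt{-18 - 1} \left(2 - 1\right)} = \frac{1}{\left(-6\right) \sqrt{-19} \left(2 - 1\right)} = \frac{1}{\left(-6\right) i \sqrt{19} \cdot 1} = \frac{1}{\left(-6\right) i \sqrt{19}} = \frac{i \sqrt{19}}{114}$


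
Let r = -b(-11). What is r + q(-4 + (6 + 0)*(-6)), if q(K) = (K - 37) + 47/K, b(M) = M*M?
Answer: -7967/40 ≈ -199.18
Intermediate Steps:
b(M) = M**2
q(K) = -37 + K + 47/K (q(K) = (-37 + K) + 47/K = -37 + K + 47/K)
r = -121 (r = -1*(-11)**2 = -1*121 = -121)
r + q(-4 + (6 + 0)*(-6)) = -121 + (-37 + (-4 + (6 + 0)*(-6)) + 47/(-4 + (6 + 0)*(-6))) = -121 + (-37 + (-4 + 6*(-6)) + 47/(-4 + 6*(-6))) = -121 + (-37 + (-4 - 36) + 47/(-4 - 36)) = -121 + (-37 - 40 + 47/(-40)) = -121 + (-37 - 40 + 47*(-1/40)) = -121 + (-37 - 40 - 47/40) = -121 - 3127/40 = -7967/40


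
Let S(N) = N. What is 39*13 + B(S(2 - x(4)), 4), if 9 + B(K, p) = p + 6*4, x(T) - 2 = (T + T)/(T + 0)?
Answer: 526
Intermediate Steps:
x(T) = 4 (x(T) = 2 + (T + T)/(T + 0) = 2 + (2*T)/T = 2 + 2 = 4)
B(K, p) = 15 + p (B(K, p) = -9 + (p + 6*4) = -9 + (p + 24) = -9 + (24 + p) = 15 + p)
39*13 + B(S(2 - x(4)), 4) = 39*13 + (15 + 4) = 507 + 19 = 526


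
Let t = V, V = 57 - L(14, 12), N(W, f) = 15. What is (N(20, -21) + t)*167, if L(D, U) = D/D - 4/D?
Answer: 83333/7 ≈ 11905.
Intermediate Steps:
L(D, U) = 1 - 4/D
V = 394/7 (V = 57 - (-4 + 14)/14 = 57 - 10/14 = 57 - 1*5/7 = 57 - 5/7 = 394/7 ≈ 56.286)
t = 394/7 ≈ 56.286
(N(20, -21) + t)*167 = (15 + 394/7)*167 = (499/7)*167 = 83333/7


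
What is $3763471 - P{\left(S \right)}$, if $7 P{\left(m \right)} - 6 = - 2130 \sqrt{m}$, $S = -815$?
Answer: $\frac{26344291}{7} + \frac{2130 i \sqrt{815}}{7} \approx 3.7635 \cdot 10^{6} + 8686.8 i$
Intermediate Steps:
$P{\left(m \right)} = \frac{6}{7} - \frac{2130 \sqrt{m}}{7}$ ($P{\left(m \right)} = \frac{6}{7} + \frac{\left(-2130\right) \sqrt{m}}{7} = \frac{6}{7} - \frac{2130 \sqrt{m}}{7}$)
$3763471 - P{\left(S \right)} = 3763471 - \left(\frac{6}{7} - \frac{2130 \sqrt{-815}}{7}\right) = 3763471 - \left(\frac{6}{7} - \frac{2130 i \sqrt{815}}{7}\right) = \frac{26344291}{7} + \frac{2130 i \sqrt{815}}{7}$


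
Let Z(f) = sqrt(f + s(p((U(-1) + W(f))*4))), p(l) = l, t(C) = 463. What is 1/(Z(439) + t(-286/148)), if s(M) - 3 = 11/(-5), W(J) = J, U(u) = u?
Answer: 2315/1069646 - sqrt(10995)/1069646 ≈ 0.0020662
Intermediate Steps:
s(M) = 4/5 (s(M) = 3 + 11/(-5) = 3 + 11*(-1/5) = 3 - 11/5 = 4/5)
Z(f) = sqrt(4/5 + f) (Z(f) = sqrt(f + 4/5) = sqrt(4/5 + f))
1/(Z(439) + t(-286/148)) = 1/(sqrt(20 + 25*439)/5 + 463) = 1/(sqrt(20 + 10975)/5 + 463) = 1/(sqrt(10995)/5 + 463) = 1/(463 + sqrt(10995)/5)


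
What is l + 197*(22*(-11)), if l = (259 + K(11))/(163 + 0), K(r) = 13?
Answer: -7770590/163 ≈ -47672.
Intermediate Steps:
l = 272/163 (l = (259 + 13)/(163 + 0) = 272/163 ≈ 1.6687)
l + 197*(22*(-11)) = 272/163 + 197*(22*(-11)) = 272/163 + 197*(-242) = 272/163 - 47674 = -7770590/163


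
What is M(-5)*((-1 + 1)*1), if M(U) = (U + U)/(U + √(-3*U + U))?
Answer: 0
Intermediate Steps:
M(U) = 2*U/(U + √2*√(-U)) (M(U) = (2*U)/(U + √(-2*U)) = (2*U)/(U + √2*√(-U)) = 2*U/(U + √2*√(-U)))
M(-5)*((-1 + 1)*1) = (2*(-5)/(-5 + √2*√(-1*(-5))))*((-1 + 1)*1) = (2*(-5)/(-5 + √2*√5))*(0*1) = (2*(-5)/(-5 + √10))*0 = -10/(-5 + √10)*0 = 0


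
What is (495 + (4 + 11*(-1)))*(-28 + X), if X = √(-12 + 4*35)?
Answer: -13664 + 3904*√2 ≈ -8142.9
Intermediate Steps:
X = 8*√2 (X = √(-12 + 140) = √128 = 8*√2 ≈ 11.314)
(495 + (4 + 11*(-1)))*(-28 + X) = (495 + (4 + 11*(-1)))*(-28 + 8*√2) = (495 + (4 - 11))*(-28 + 8*√2) = (495 - 7)*(-28 + 8*√2) = 488*(-28 + 8*√2) = -13664 + 3904*√2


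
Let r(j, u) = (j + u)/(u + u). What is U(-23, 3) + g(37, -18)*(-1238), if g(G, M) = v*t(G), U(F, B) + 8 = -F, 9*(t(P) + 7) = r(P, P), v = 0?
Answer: 15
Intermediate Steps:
r(j, u) = (j + u)/(2*u) (r(j, u) = (j + u)/((2*u)) = (j + u)*(1/(2*u)) = (j + u)/(2*u))
t(P) = -62/9 (t(P) = -7 + ((P + P)/(2*P))/9 = -7 + ((2*P)/(2*P))/9 = -7 + (⅑)*1 = -7 + ⅑ = -62/9)
U(F, B) = -8 - F
g(G, M) = 0 (g(G, M) = 0*(-62/9) = 0)
U(-23, 3) + g(37, -18)*(-1238) = (-8 - 1*(-23)) + 0*(-1238) = (-8 + 23) + 0 = 15 + 0 = 15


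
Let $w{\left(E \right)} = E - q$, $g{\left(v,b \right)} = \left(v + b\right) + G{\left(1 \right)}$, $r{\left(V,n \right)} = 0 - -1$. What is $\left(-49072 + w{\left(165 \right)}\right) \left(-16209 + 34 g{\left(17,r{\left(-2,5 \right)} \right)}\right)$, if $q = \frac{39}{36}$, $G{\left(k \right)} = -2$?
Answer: $\frac{9193741505}{12} \approx 7.6615 \cdot 10^{8}$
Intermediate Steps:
$r{\left(V,n \right)} = 1$ ($r{\left(V,n \right)} = 0 + 1 = 1$)
$q = \frac{13}{12}$ ($q = 39 \cdot \frac{1}{36} = \frac{13}{12} \approx 1.0833$)
$g{\left(v,b \right)} = -2 + b + v$ ($g{\left(v,b \right)} = \left(v + b\right) - 2 = \left(b + v\right) - 2 = -2 + b + v$)
$w{\left(E \right)} = - \frac{13}{12} + E$ ($w{\left(E \right)} = E - \frac{13}{12} = - \frac{13}{12} + E$)
$\left(-49072 + w{\left(165 \right)}\right) \left(-16209 + 34 g{\left(17,r{\left(-2,5 \right)} \right)}\right) = \left(-49072 + \left(- \frac{13}{12} + 165\right)\right) \left(-16209 + 34 \left(-2 + 1 + 17\right)\right) = \left(-49072 + \frac{1967}{12}\right) \left(-16209 + 34 \cdot 16\right) = - \frac{586897 \left(-16209 + 544\right)}{12} = \left(- \frac{586897}{12}\right) \left(-15665\right) = \frac{9193741505}{12}$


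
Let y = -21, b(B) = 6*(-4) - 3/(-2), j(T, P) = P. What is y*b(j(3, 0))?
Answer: 945/2 ≈ 472.50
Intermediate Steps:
b(B) = -45/2 (b(B) = -24 - 3*(-1/2) = -24 + 3/2 = -45/2)
y*b(j(3, 0)) = -21*(-45/2) = 945/2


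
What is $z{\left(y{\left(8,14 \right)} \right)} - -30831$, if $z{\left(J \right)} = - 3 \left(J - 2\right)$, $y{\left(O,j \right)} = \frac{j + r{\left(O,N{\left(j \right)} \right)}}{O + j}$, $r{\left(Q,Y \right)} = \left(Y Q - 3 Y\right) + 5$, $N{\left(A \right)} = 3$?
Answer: $\frac{339156}{11} \approx 30832.0$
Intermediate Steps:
$r{\left(Q,Y \right)} = 5 - 3 Y + Q Y$ ($r{\left(Q,Y \right)} = \left(Q Y - 3 Y\right) + 5 = \left(- 3 Y + Q Y\right) + 5 = 5 - 3 Y + Q Y$)
$y{\left(O,j \right)} = \frac{-4 + j + 3 O}{O + j}$ ($y{\left(O,j \right)} = \frac{j + \left(5 - 9 + O 3\right)}{O + j} = \frac{j + \left(5 - 9 + 3 O\right)}{O + j} = \frac{j + \left(-4 + 3 O\right)}{O + j} = \frac{-4 + j + 3 O}{O + j}$)
$z{\left(J \right)} = 6 - 3 J$ ($z{\left(J \right)} = - 3 \left(-2 + J\right) = 6 - 3 J$)
$z{\left(y{\left(8,14 \right)} \right)} - -30831 = \left(6 - 3 \frac{-4 + 14 + 3 \cdot 8}{8 + 14}\right) - -30831 = \left(6 - 3 \frac{-4 + 14 + 24}{22}\right) + 30831 = \left(6 - 3 \cdot \frac{1}{22} \cdot 34\right) + 30831 = \left(6 - \frac{51}{11}\right) + 30831 = \frac{15}{11} + 30831 = \frac{339156}{11}$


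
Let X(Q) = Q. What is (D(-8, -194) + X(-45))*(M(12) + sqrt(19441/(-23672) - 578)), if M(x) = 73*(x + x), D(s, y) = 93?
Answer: 84096 + 12*I*sqrt(81087589726)/2959 ≈ 84096.0 + 1154.8*I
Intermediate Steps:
M(x) = 146*x (M(x) = 73*(2*x) = 146*x)
(D(-8, -194) + X(-45))*(M(12) + sqrt(19441/(-23672) - 578)) = (93 - 45)*(146*12 + sqrt(19441/(-23672) - 578)) = 48*(1752 + sqrt(19441*(-1/23672) - 578)) = 48*(1752 + sqrt(-19441/23672 - 578)) = 48*(1752 + sqrt(-13701857/23672)) = 48*(1752 + I*sqrt(81087589726)/11836) = 84096 + 12*I*sqrt(81087589726)/2959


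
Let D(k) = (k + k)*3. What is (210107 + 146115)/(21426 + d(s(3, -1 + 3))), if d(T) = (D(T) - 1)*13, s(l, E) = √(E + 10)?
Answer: 7627781686/458443561 - 55570632*√3/458443561 ≈ 16.428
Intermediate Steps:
s(l, E) = √(10 + E)
D(k) = 6*k (D(k) = (2*k)*3 = 6*k)
d(T) = -13 + 78*T (d(T) = (6*T - 1)*13 = (-1 + 6*T)*13 = -13 + 78*T)
(210107 + 146115)/(21426 + d(s(3, -1 + 3))) = (210107 + 146115)/(21426 + (-13 + 78*√(10 + (-1 + 3)))) = 356222/(21426 + (-13 + 78*√(10 + 2))) = 356222/(21426 + (-13 + 78*√12)) = 356222/(21426 + (-13 + 78*(2*√3))) = 356222/(21426 + (-13 + 156*√3)) = 356222/(21413 + 156*√3)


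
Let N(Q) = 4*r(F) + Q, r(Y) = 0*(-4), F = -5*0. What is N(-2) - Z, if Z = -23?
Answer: 21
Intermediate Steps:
F = 0
r(Y) = 0
N(Q) = Q (N(Q) = 4*0 + Q = 0 + Q = Q)
N(-2) - Z = -2 - 1*(-23) = -2 + 23 = 21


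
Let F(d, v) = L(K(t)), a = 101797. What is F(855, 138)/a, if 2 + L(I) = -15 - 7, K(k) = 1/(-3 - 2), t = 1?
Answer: -24/101797 ≈ -0.00023576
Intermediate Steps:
K(k) = -⅕ (K(k) = 1/(-5) = -⅕)
L(I) = -24 (L(I) = -2 + (-15 - 7) = -2 - 22 = -24)
F(d, v) = -24
F(855, 138)/a = -24/101797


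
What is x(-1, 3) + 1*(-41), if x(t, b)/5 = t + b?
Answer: -31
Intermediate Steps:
x(t, b) = 5*b + 5*t (x(t, b) = 5*(t + b) = 5*(b + t) = 5*b + 5*t)
x(-1, 3) + 1*(-41) = (5*3 + 5*(-1)) + 1*(-41) = (15 - 5) - 41 = 10 - 41 = -31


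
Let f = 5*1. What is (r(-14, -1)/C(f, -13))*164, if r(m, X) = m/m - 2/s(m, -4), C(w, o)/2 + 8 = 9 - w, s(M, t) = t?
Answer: -123/4 ≈ -30.750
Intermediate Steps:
f = 5
C(w, o) = 2 - 2*w (C(w, o) = -16 + 2*(9 - w) = -16 + (18 - 2*w) = 2 - 2*w)
r(m, X) = 3/2 (r(m, X) = m/m - 2/(-4) = 1 - 2*(-1/4) = 1 + 1/2 = 3/2)
(r(-14, -1)/C(f, -13))*164 = (3/(2*(2 - 2*5)))*164 = (3/(2*(2 - 10)))*164 = ((3/2)/(-8))*164 = ((3/2)*(-1/8))*164 = -3/16*164 = -123/4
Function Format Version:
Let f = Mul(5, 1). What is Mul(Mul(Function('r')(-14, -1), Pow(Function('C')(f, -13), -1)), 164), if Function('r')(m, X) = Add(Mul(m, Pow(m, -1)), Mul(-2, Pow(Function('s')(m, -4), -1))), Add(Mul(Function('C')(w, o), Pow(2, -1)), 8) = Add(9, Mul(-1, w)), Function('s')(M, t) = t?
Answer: Rational(-123, 4) ≈ -30.750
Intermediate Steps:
f = 5
Function('C')(w, o) = Add(2, Mul(-2, w)) (Function('C')(w, o) = Add(-16, Mul(2, Add(9, Mul(-1, w)))) = Add(-16, Add(18, Mul(-2, w))) = Add(2, Mul(-2, w)))
Function('r')(m, X) = Rational(3, 2) (Function('r')(m, X) = Add(Mul(m, Pow(m, -1)), Mul(-2, Pow(-4, -1))) = Add(1, Mul(-2, Rational(-1, 4))) = Add(1, Rational(1, 2)) = Rational(3, 2))
Mul(Mul(Function('r')(-14, -1), Pow(Function('C')(f, -13), -1)), 164) = Mul(Mul(Rational(3, 2), Pow(Add(2, Mul(-2, 5)), -1)), 164) = Mul(Mul(Rational(3, 2), Pow(Add(2, -10), -1)), 164) = Mul(Mul(Rational(3, 2), Pow(-8, -1)), 164) = Mul(Mul(Rational(3, 2), Rational(-1, 8)), 164) = Mul(Rational(-3, 16), 164) = Rational(-123, 4)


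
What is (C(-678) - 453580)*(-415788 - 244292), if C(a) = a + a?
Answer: 300294154880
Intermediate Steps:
C(a) = 2*a
(C(-678) - 453580)*(-415788 - 244292) = (2*(-678) - 453580)*(-415788 - 244292) = (-1356 - 453580)*(-660080) = -454936*(-660080) = 300294154880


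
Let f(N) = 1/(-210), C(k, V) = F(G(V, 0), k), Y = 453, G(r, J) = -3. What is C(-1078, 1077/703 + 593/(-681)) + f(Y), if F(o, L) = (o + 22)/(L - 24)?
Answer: -67/3045 ≈ -0.022003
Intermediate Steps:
F(o, L) = (22 + o)/(-24 + L)
C(k, V) = 19/(-24 + k) (C(k, V) = (22 - 3)/(-24 + k) = 19/(-24 + k))
f(N) = -1/210
C(-1078, 1077/703 + 593/(-681)) + f(Y) = 19/(-24 - 1078) - 1/210 = 19/(-1102) - 1/210 = 19*(-1/1102) - 1/210 = -1/58 - 1/210 = -67/3045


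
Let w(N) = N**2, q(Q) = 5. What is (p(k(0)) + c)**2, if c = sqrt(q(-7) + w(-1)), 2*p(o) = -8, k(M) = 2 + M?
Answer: (4 - sqrt(6))**2 ≈ 2.4041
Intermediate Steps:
p(o) = -4 (p(o) = (1/2)*(-8) = -4)
c = sqrt(6) (c = sqrt(5 + (-1)**2) = sqrt(5 + 1) = sqrt(6) ≈ 2.4495)
(p(k(0)) + c)**2 = (-4 + sqrt(6))**2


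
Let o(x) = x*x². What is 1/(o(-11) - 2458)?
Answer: -1/3789 ≈ -0.00026392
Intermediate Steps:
o(x) = x³
1/(o(-11) - 2458) = 1/((-11)³ - 2458) = 1/(-1331 - 2458) = 1/(-3789) = -1/3789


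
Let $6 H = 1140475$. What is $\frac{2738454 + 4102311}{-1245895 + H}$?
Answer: $- \frac{8208918}{1266979} \approx -6.4791$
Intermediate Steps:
$H = \frac{1140475}{6}$ ($H = \frac{1}{6} \cdot 1140475 = \frac{1140475}{6} \approx 1.9008 \cdot 10^{5}$)
$\frac{2738454 + 4102311}{-1245895 + H} = \frac{2738454 + 4102311}{-1245895 + \frac{1140475}{6}} = \frac{6840765}{- \frac{6334895}{6}} = 6840765 \left(- \frac{6}{6334895}\right) = - \frac{8208918}{1266979}$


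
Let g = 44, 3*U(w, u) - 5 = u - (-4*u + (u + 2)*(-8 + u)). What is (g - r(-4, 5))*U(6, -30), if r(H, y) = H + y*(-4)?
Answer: -27404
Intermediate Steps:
r(H, y) = H - 4*y
U(w, u) = 5/3 + 5*u/3 - (-8 + u)*(2 + u)/3 (U(w, u) = 5/3 + (u - (-4*u + (u + 2)*(-8 + u)))/3 = 5/3 + (u - (-4*u + (2 + u)*(-8 + u)))/3 = 5/3 + (u - (-4*u + (-8 + u)*(2 + u)))/3 = 5/3 + (u + (4*u - (-8 + u)*(2 + u)))/3 = 5/3 + (5*u - (-8 + u)*(2 + u))/3 = 5/3 + (5*u/3 - (-8 + u)*(2 + u)/3) = 5/3 + 5*u/3 - (-8 + u)*(2 + u)/3)
(g - r(-4, 5))*U(6, -30) = (44 - (-4 - 4*5))*(7 - 1/3*(-30)**2 + (11/3)*(-30)) = (44 - (-4 - 20))*(7 - 1/3*900 - 110) = (44 - 1*(-24))*(7 - 300 - 110) = (44 + 24)*(-403) = 68*(-403) = -27404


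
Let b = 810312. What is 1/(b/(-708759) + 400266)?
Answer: 236253/94563773194 ≈ 2.4983e-6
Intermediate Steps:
1/(b/(-708759) + 400266) = 1/(810312/(-708759) + 400266) = 1/(810312*(-1/708759) + 400266) = 1/(-270104/236253 + 400266) = 1/(94563773194/236253) = 236253/94563773194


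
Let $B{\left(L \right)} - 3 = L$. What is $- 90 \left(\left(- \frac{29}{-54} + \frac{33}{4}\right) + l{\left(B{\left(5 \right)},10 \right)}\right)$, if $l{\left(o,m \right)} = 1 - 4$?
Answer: $- \frac{3125}{6} \approx -520.83$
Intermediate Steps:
$B{\left(L \right)} = 3 + L$
$l{\left(o,m \right)} = -3$ ($l{\left(o,m \right)} = 1 - 4 = -3$)
$- 90 \left(\left(- \frac{29}{-54} + \frac{33}{4}\right) + l{\left(B{\left(5 \right)},10 \right)}\right) = - 90 \left(\left(- \frac{29}{-54} + \frac{33}{4}\right) - 3\right) = - 90 \left(\left(\left(-29\right) \left(- \frac{1}{54}\right) + 33 \cdot \frac{1}{4}\right) - 3\right) = - 90 \left(\left(\frac{29}{54} + \frac{33}{4}\right) - 3\right) = - 90 \left(\frac{949}{108} - 3\right) = \left(-90\right) \frac{625}{108} = - \frac{3125}{6}$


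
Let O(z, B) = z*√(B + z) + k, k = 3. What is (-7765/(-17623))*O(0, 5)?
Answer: 23295/17623 ≈ 1.3219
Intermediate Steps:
O(z, B) = 3 + z*√(B + z) (O(z, B) = z*√(B + z) + 3 = 3 + z*√(B + z))
(-7765/(-17623))*O(0, 5) = (-7765/(-17623))*(3 + 0*√(5 + 0)) = (-7765*(-1/17623))*(3 + 0*√5) = 7765*(3 + 0)/17623 = (7765/17623)*3 = 23295/17623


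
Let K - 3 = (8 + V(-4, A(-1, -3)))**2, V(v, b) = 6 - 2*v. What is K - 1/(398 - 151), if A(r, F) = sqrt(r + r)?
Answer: 120288/247 ≈ 487.00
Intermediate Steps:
A(r, F) = sqrt(2)*sqrt(r) (A(r, F) = sqrt(2*r) = sqrt(2)*sqrt(r))
K = 487 (K = 3 + (8 + (6 - 2*(-4)))**2 = 3 + (8 + (6 + 8))**2 = 3 + (8 + 14)**2 = 3 + 22**2 = 3 + 484 = 487)
K - 1/(398 - 151) = 487 - 1/(398 - 151) = 487 - 1/247 = 120288/247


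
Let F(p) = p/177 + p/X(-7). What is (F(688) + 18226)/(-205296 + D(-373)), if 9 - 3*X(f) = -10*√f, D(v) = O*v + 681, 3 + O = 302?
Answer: (-16133450*√7 + 14702769*I)/(27978567*(-9*I + 10*√7)) ≈ -0.057739 + 0.00022117*I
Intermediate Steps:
O = 299 (O = -3 + 302 = 299)
D(v) = 681 + 299*v (D(v) = 299*v + 681 = 681 + 299*v)
X(f) = 3 + 10*√f/3 (X(f) = 3 - (-10)*√f/3 = 3 + 10*√f/3)
F(p) = p/177 + p/(3 + 10*I*√7/3) (F(p) = p/177 + p/(3 + 10*√(-7)/3) = p*(1/177) + p/(3 + 10*(I*√7)/3) = p/177 + p/(3 + 10*I*√7/3))
(F(688) + 18226)/(-205296 + D(-373)) = (((5560/138237)*688 - 30/781*I*688*√7) + 18226)/(-205296 + (681 + 299*(-373))) = ((3825280/138237 - 20640*I*√7/781) + 18226)/(-205296 + (681 - 111527)) = (2523332842/138237 - 20640*I*√7/781)/(-205296 - 110846) = (2523332842/138237 - 20640*I*√7/781)/(-316142) = (2523332842/138237 - 20640*I*√7/781)*(-1/316142) = -1261666421/21851260827 + 10320*I*√7/123453451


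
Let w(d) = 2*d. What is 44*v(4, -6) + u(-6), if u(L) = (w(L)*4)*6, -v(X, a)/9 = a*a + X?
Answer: -16128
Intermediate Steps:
v(X, a) = -9*X - 9*a² (v(X, a) = -9*(a*a + X) = -9*(a² + X) = -9*(X + a²) = -9*X - 9*a²)
u(L) = 48*L (u(L) = ((2*L)*4)*6 = (8*L)*6 = 48*L)
44*v(4, -6) + u(-6) = 44*(-9*4 - 9*(-6)²) + 48*(-6) = 44*(-36 - 9*36) - 288 = 44*(-36 - 324) - 288 = 44*(-360) - 288 = -15840 - 288 = -16128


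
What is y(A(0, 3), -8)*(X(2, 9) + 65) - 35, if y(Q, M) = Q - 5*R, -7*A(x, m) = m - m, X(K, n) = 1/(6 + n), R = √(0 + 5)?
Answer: -35 - 976*√5/3 ≈ -762.47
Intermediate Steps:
R = √5 ≈ 2.2361
A(x, m) = 0 (A(x, m) = -(m - m)/7 = -⅐*0 = 0)
y(Q, M) = Q - 5*√5
y(A(0, 3), -8)*(X(2, 9) + 65) - 35 = (0 - 5*√5)*(1/(6 + 9) + 65) - 35 = (-5*√5)*(1/15 + 65) - 35 = -5*√5*(976/15) - 35 = -976*√5/3 - 35 = -35 - 976*√5/3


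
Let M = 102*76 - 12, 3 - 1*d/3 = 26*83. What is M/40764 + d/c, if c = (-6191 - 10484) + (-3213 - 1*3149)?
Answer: 285430/606641 ≈ 0.47051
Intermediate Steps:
d = -6465 (d = 9 - 78*83 = 9 - 3*2158 = 9 - 6474 = -6465)
c = -23037 (c = -16675 + (-3213 - 3149) = -16675 - 6362 = -23037)
M = 7740 (M = 7752 - 12 = 7740)
M/40764 + d/c = 7740/40764 - 6465/(-23037) = 7740*(1/40764) - 6465*(-1/23037) = 15/79 + 2155/7679 = 285430/606641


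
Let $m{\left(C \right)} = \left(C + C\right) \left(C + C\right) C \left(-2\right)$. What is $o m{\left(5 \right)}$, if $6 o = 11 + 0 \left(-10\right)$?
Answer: $- \frac{5500}{3} \approx -1833.3$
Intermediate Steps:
$o = \frac{11}{6}$ ($o = \frac{11 + 0 \left(-10\right)}{6} = \frac{11 + 0}{6} = \frac{1}{6} \cdot 11 = \frac{11}{6} \approx 1.8333$)
$m{\left(C \right)} = - 8 C^{3}$ ($m{\left(C \right)} = 2 C 2 C C \left(-2\right) = 4 C^{2} C \left(-2\right) = 4 C^{3} \left(-2\right) = - 8 C^{3}$)
$o m{\left(5 \right)} = \frac{11 \left(- 8 \cdot 5^{3}\right)}{6} = \frac{11 \left(\left(-8\right) 125\right)}{6} = \frac{11}{6} \left(-1000\right) = - \frac{5500}{3}$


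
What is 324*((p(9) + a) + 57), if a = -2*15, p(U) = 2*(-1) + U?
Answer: 11016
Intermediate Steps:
p(U) = -2 + U
a = -30
324*((p(9) + a) + 57) = 324*(((-2 + 9) - 30) + 57) = 324*((7 - 30) + 57) = 324*(-23 + 57) = 324*34 = 11016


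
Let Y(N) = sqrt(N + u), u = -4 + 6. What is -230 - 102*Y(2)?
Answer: -434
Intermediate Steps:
u = 2
Y(N) = sqrt(2 + N) (Y(N) = sqrt(N + 2) = sqrt(2 + N))
-230 - 102*Y(2) = -230 - 102*sqrt(2 + 2) = -230 - 102*sqrt(4) = -230 - 102*2 = -230 - 204 = -434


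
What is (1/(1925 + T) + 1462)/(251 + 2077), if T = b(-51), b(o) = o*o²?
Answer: 63707137/101443376 ≈ 0.62801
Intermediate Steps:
b(o) = o³
T = -132651 (T = (-51)³ = -132651)
(1/(1925 + T) + 1462)/(251 + 2077) = (1/(1925 - 132651) + 1462)/(251 + 2077) = (1/(-130726) + 1462)/2328 = (-1/130726 + 1462)*(1/2328) = (191121411/130726)*(1/2328) = 63707137/101443376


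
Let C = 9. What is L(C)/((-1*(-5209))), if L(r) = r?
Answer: 9/5209 ≈ 0.0017278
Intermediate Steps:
L(C)/((-1*(-5209))) = 9/((-1*(-5209))) = 9/5209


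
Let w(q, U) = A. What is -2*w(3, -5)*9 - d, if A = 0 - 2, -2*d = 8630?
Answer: 4351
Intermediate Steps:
d = -4315 (d = -½*8630 = -4315)
A = -2
w(q, U) = -2
-2*w(3, -5)*9 - d = -2*(-2)*9 - 1*(-4315) = 4*9 + 4315 = 36 + 4315 = 4351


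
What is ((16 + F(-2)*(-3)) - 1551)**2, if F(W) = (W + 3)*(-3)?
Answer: 2328676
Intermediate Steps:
F(W) = -9 - 3*W (F(W) = (3 + W)*(-3) = -9 - 3*W)
((16 + F(-2)*(-3)) - 1551)**2 = ((16 + (-9 - 3*(-2))*(-3)) - 1551)**2 = ((16 + (-9 + 6)*(-3)) - 1551)**2 = ((16 - 3*(-3)) - 1551)**2 = ((16 + 9) - 1551)**2 = (25 - 1551)**2 = (-1526)**2 = 2328676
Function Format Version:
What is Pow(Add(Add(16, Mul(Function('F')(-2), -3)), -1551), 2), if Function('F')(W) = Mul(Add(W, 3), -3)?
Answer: 2328676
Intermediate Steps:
Function('F')(W) = Add(-9, Mul(-3, W)) (Function('F')(W) = Mul(Add(3, W), -3) = Add(-9, Mul(-3, W)))
Pow(Add(Add(16, Mul(Function('F')(-2), -3)), -1551), 2) = Pow(Add(Add(16, Mul(Add(-9, Mul(-3, -2)), -3)), -1551), 2) = Pow(Add(Add(16, Mul(Add(-9, 6), -3)), -1551), 2) = Pow(Add(Add(16, Mul(-3, -3)), -1551), 2) = Pow(Add(Add(16, 9), -1551), 2) = Pow(Add(25, -1551), 2) = Pow(-1526, 2) = 2328676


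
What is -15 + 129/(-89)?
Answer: -1464/89 ≈ -16.449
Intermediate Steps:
-15 + 129/(-89) = -15 - 1/89*129 = -15 - 129/89 = -1464/89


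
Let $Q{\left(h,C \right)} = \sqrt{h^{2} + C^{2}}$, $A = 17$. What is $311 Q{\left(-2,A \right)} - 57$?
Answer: $-57 + 311 \sqrt{293} \approx 5266.5$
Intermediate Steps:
$Q{\left(h,C \right)} = \sqrt{C^{2} + h^{2}}$
$311 Q{\left(-2,A \right)} - 57 = 311 \sqrt{17^{2} + \left(-2\right)^{2}} - 57 = 311 \sqrt{289 + 4} - 57 = 311 \sqrt{293} - 57 = -57 + 311 \sqrt{293}$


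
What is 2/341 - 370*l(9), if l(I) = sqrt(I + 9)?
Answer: 2/341 - 1110*sqrt(2) ≈ -1569.8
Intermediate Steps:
l(I) = sqrt(9 + I)
2/341 - 370*l(9) = 2/341 - 370*sqrt(9 + 9) = 2*(1/341) - 1110*sqrt(2) = 2/341 - 1110*sqrt(2)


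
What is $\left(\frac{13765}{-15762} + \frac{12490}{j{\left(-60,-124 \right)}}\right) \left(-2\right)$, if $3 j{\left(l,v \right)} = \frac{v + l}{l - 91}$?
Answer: $- \frac{22294597595}{362526} \approx -61498.0$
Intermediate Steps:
$j{\left(l,v \right)} = \frac{l + v}{3 \left(-91 + l\right)}$ ($j{\left(l,v \right)} = \frac{\left(v + l\right) \frac{1}{l - 91}}{3} = \frac{\left(l + v\right) \frac{1}{-91 + l}}{3} = \frac{\frac{1}{-91 + l} \left(l + v\right)}{3} = \frac{l + v}{3 \left(-91 + l\right)}$)
$\left(\frac{13765}{-15762} + \frac{12490}{j{\left(-60,-124 \right)}}\right) \left(-2\right) = \left(\frac{13765}{-15762} + \frac{12490}{\frac{1}{3} \frac{1}{-91 - 60} \left(-60 - 124\right)}\right) \left(-2\right) = \left(13765 \left(- \frac{1}{15762}\right) + \frac{12490}{\frac{1}{3} \frac{1}{-151} \left(-184\right)}\right) \left(-2\right) = \left(- \frac{13765}{15762} + \frac{12490}{\frac{1}{3} \left(- \frac{1}{151}\right) \left(-184\right)}\right) \left(-2\right) = \left(- \frac{13765}{15762} + \frac{12490}{\frac{184}{453}}\right) \left(-2\right) = \left(- \frac{13765}{15762} + 12490 \cdot \frac{453}{184}\right) \left(-2\right) = \left(- \frac{13765}{15762} + \frac{2828985}{92}\right) \left(-2\right) = \frac{22294597595}{725052} \left(-2\right) = - \frac{22294597595}{362526}$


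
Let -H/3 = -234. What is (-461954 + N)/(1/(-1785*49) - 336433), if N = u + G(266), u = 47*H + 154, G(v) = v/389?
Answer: 7294811382810/5723378851297 ≈ 1.2746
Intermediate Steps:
H = 702 (H = -3*(-234) = 702)
G(v) = v/389 (G(v) = v*(1/389) = v/389)
u = 33148 (u = 47*702 + 154 = 32994 + 154 = 33148)
N = 12894838/389 (N = 33148 + (1/389)*266 = 33148 + 266/389 = 12894838/389 ≈ 33149.)
(-461954 + N)/(1/(-1785*49) - 336433) = (-461954 + 12894838/389)/(1/(-1785*49) - 336433) = -166805268/(389*(1/(-87465) - 336433)) = -166805268/(389*(-1/87465 - 336433)) = -166805268/(389*(-29426112346/87465)) = -166805268/389*(-87465/29426112346) = 7294811382810/5723378851297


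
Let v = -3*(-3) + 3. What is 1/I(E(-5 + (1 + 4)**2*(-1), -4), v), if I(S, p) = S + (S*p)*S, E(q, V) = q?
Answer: 1/10770 ≈ 9.2851e-5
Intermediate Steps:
v = 12 (v = 9 + 3 = 12)
I(S, p) = S + p*S**2
1/I(E(-5 + (1 + 4)**2*(-1), -4), v) = 1/((-5 + (1 + 4)**2*(-1))*(1 + (-5 + (1 + 4)**2*(-1))*12)) = 1/((-5 + 5**2*(-1))*(1 + (-5 + 5**2*(-1))*12)) = 1/((-5 + 25*(-1))*(1 + (-5 + 25*(-1))*12)) = 1/((-5 - 25)*(1 + (-5 - 25)*12)) = 1/(-30*(1 - 30*12)) = 1/(-30*(1 - 360)) = 1/(-30*(-359)) = 1/10770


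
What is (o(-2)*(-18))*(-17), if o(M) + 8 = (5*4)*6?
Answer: 34272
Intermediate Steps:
o(M) = 112 (o(M) = -8 + (5*4)*6 = -8 + 20*6 = -8 + 120 = 112)
(o(-2)*(-18))*(-17) = (112*(-18))*(-17) = -2016*(-17) = 34272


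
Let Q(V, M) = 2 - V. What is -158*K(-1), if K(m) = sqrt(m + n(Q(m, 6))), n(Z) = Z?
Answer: -158*sqrt(2) ≈ -223.45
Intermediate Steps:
K(m) = sqrt(2) (K(m) = sqrt(m + (2 - m)) = sqrt(2))
-158*K(-1) = -158*sqrt(2)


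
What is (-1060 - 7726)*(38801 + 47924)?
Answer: -761965850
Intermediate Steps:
(-1060 - 7726)*(38801 + 47924) = -8786*86725 = -761965850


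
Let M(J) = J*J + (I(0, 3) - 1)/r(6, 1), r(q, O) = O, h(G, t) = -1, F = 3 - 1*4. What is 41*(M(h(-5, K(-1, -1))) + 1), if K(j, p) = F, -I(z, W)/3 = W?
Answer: -328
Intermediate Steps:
I(z, W) = -3*W
F = -1 (F = 3 - 4 = -1)
K(j, p) = -1
M(J) = -10 + J² (M(J) = J*J + (-3*3 - 1)/1 = J² + (-9 - 1)*1 = J² - 10*1 = J² - 10 = -10 + J²)
41*(M(h(-5, K(-1, -1))) + 1) = 41*((-10 + (-1)²) + 1) = 41*((-10 + 1) + 1) = 41*(-9 + 1) = 41*(-8) = -328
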